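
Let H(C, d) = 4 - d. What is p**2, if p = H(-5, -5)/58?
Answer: 81/3364 ≈ 0.024078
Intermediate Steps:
p = 9/58 (p = (4 - 1*(-5))/58 = (4 + 5)*(1/58) = 9*(1/58) = 9/58 ≈ 0.15517)
p**2 = (9/58)**2 = 81/3364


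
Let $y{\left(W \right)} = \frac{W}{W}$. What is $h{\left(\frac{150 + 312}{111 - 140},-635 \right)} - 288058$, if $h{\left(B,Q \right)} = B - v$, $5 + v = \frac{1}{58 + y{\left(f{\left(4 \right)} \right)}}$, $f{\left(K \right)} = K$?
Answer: $- \frac{492885970}{1711} \approx -2.8807 \cdot 10^{5}$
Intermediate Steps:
$y{\left(W \right)} = 1$
$v = - \frac{294}{59}$ ($v = -5 + \frac{1}{58 + 1} = -5 + \frac{1}{59} = - \frac{294}{59} \approx -4.983$)
$h{\left(B,Q \right)} = \frac{294}{59} + B$ ($h{\left(B,Q \right)} = B - - \frac{294}{59} = B + \frac{294}{59} = \frac{294}{59} + B$)
$h{\left(\frac{150 + 312}{111 - 140},-635 \right)} - 288058 = \left(\frac{294}{59} + \frac{150 + 312}{111 - 140}\right) - 288058 = \left(\frac{294}{59} + \frac{462}{-29}\right) - 288058 = \left(\frac{294}{59} + 462 \left(- \frac{1}{29}\right)\right) - 288058 = \left(\frac{294}{59} - \frac{462}{29}\right) - 288058 = - \frac{18732}{1711} - 288058 = - \frac{492885970}{1711}$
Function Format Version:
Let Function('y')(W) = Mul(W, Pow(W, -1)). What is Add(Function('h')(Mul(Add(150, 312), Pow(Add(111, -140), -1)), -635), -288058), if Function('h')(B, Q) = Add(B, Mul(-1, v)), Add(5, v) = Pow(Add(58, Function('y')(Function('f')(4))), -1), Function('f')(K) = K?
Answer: Rational(-492885970, 1711) ≈ -2.8807e+5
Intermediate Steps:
Function('y')(W) = 1
v = Rational(-294, 59) (v = Add(-5, Pow(Add(58, 1), -1)) = Add(-5, Pow(59, -1)) = Add(-5, Rational(1, 59)) = Rational(-294, 59) ≈ -4.9830)
Function('h')(B, Q) = Add(Rational(294, 59), B) (Function('h')(B, Q) = Add(B, Mul(-1, Rational(-294, 59))) = Add(B, Rational(294, 59)) = Add(Rational(294, 59), B))
Add(Function('h')(Mul(Add(150, 312), Pow(Add(111, -140), -1)), -635), -288058) = Add(Add(Rational(294, 59), Mul(Add(150, 312), Pow(Add(111, -140), -1))), -288058) = Add(Add(Rational(294, 59), Mul(462, Pow(-29, -1))), -288058) = Add(Add(Rational(294, 59), Mul(462, Rational(-1, 29))), -288058) = Add(Add(Rational(294, 59), Rational(-462, 29)), -288058) = Add(Rational(-18732, 1711), -288058) = Rational(-492885970, 1711)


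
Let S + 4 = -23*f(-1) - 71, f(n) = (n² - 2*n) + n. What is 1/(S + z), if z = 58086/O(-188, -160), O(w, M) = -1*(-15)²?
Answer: -25/9479 ≈ -0.0026374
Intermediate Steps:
f(n) = n² - n
O(w, M) = -225 (O(w, M) = -1*225 = -225)
z = -6454/25 (z = 58086/(-225) = 58086*(-1/225) = -6454/25 ≈ -258.16)
S = -121 (S = -4 + (-(-23)*(-1 - 1) - 71) = -4 + (-(-23)*(-2) - 71) = -4 + (-23*2 - 71) = -4 + (-46 - 71) = -4 - 117 = -121)
1/(S + z) = 1/(-121 - 6454/25) = 1/(-9479/25) = -25/9479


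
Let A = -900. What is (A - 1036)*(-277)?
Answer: 536272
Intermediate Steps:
(A - 1036)*(-277) = (-900 - 1036)*(-277) = -1936*(-277) = 536272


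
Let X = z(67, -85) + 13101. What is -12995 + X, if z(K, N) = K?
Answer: 173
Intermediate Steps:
X = 13168 (X = 67 + 13101 = 13168)
-12995 + X = -12995 + 13168 = 173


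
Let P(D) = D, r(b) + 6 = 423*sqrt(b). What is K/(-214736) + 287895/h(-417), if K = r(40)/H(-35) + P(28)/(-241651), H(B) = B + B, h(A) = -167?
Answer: -522872284965208691/303303883599920 + 423*sqrt(10)/7515760 ≈ -1723.9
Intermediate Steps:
r(b) = -6 + 423*sqrt(b)
H(B) = 2*B
K = 723973/8457785 - 423*sqrt(10)/35 (K = (-6 + 423*sqrt(40))/((2*(-35))) + 28/(-241651) = (-6 + 423*(2*sqrt(10)))/(-70) + 28*(-1/241651) = (-6 + 846*sqrt(10))*(-1/70) - 28/241651 = (3/35 - 423*sqrt(10)/35) - 28/241651 = 723973/8457785 - 423*sqrt(10)/35 ≈ -38.133)
K/(-214736) + 287895/h(-417) = (723973/8457785 - 423*sqrt(10)/35)/(-214736) + 287895/(-167) = (723973/8457785 - 423*sqrt(10)/35)*(-1/214736) + 287895*(-1/167) = (-723973/1816190919760 + 423*sqrt(10)/7515760) - 287895/167 = -522872284965208691/303303883599920 + 423*sqrt(10)/7515760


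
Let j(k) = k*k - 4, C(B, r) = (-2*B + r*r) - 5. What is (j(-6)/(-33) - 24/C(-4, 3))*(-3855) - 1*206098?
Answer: -2141148/11 ≈ -1.9465e+5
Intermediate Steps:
C(B, r) = -5 + r**2 - 2*B (C(B, r) = (-2*B + r**2) - 5 = (r**2 - 2*B) - 5 = -5 + r**2 - 2*B)
j(k) = -4 + k**2 (j(k) = k**2 - 4 = -4 + k**2)
(j(-6)/(-33) - 24/C(-4, 3))*(-3855) - 1*206098 = ((-4 + (-6)**2)/(-33) - 24/(-5 + 3**2 - 2*(-4)))*(-3855) - 1*206098 = ((-4 + 36)*(-1/33) - 24/(-5 + 9 + 8))*(-3855) - 206098 = (32*(-1/33) - 24/12)*(-3855) - 206098 = (-32/33 - 24*1/12)*(-3855) - 206098 = (-32/33 - 2)*(-3855) - 206098 = -98/33*(-3855) - 206098 = 125930/11 - 206098 = -2141148/11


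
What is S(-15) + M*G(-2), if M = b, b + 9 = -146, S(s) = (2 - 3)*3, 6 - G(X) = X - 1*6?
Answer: -2173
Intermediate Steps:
G(X) = 12 - X (G(X) = 6 - (X - 1*6) = 6 - (X - 6) = 6 - (-6 + X) = 6 + (6 - X) = 12 - X)
S(s) = -3 (S(s) = -1*3 = -3)
b = -155 (b = -9 - 146 = -155)
M = -155
S(-15) + M*G(-2) = -3 - 155*(12 - 1*(-2)) = -3 - 155*(12 + 2) = -3 - 155*14 = -3 - 2170 = -2173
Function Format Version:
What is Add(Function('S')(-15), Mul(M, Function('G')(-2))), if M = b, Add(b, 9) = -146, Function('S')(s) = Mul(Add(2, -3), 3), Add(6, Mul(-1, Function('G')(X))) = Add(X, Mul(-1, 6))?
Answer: -2173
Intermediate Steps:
Function('G')(X) = Add(12, Mul(-1, X)) (Function('G')(X) = Add(6, Mul(-1, Add(X, Mul(-1, 6)))) = Add(6, Mul(-1, Add(X, -6))) = Add(6, Mul(-1, Add(-6, X))) = Add(6, Add(6, Mul(-1, X))) = Add(12, Mul(-1, X)))
Function('S')(s) = -3 (Function('S')(s) = Mul(-1, 3) = -3)
b = -155 (b = Add(-9, -146) = -155)
M = -155
Add(Function('S')(-15), Mul(M, Function('G')(-2))) = Add(-3, Mul(-155, Add(12, Mul(-1, -2)))) = Add(-3, Mul(-155, Add(12, 2))) = Add(-3, Mul(-155, 14)) = Add(-3, -2170) = -2173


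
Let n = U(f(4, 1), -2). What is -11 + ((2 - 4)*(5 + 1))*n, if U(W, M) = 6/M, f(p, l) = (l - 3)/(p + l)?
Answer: 25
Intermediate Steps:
f(p, l) = (-3 + l)/(l + p)
n = -3 (n = 6/(-2) = 6*(-1/2) = -3)
-11 + ((2 - 4)*(5 + 1))*n = -11 + ((2 - 4)*(5 + 1))*(-3) = -11 - 2*6*(-3) = -11 - 12*(-3) = -11 + 36 = 25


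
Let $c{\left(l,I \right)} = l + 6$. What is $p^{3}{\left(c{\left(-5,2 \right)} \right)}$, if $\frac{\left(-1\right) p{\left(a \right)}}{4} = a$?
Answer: $-64$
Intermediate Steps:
$c{\left(l,I \right)} = 6 + l$
$p{\left(a \right)} = - 4 a$
$p^{3}{\left(c{\left(-5,2 \right)} \right)} = \left(- 4 \left(6 - 5\right)\right)^{3} = \left(\left(-4\right) 1\right)^{3} = \left(-4\right)^{3} = -64$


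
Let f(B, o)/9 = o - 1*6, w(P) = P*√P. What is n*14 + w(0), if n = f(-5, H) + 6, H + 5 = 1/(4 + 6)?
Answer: -6447/5 ≈ -1289.4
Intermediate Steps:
H = -49/10 (H = -5 + 1/(4 + 6) = -5 + 1/10 = -5 + ⅒ = -49/10 ≈ -4.9000)
w(P) = P^(3/2)
f(B, o) = -54 + 9*o (f(B, o) = 9*(o - 1*6) = 9*(o - 6) = 9*(-6 + o) = -54 + 9*o)
n = -921/10 (n = (-54 + 9*(-49/10)) + 6 = (-54 - 441/10) + 6 = -981/10 + 6 = -921/10 ≈ -92.100)
n*14 + w(0) = -921/10*14 + 0^(3/2) = -6447/5 + 0 = -6447/5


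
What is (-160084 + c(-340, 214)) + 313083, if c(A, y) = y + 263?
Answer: 153476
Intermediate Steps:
c(A, y) = 263 + y
(-160084 + c(-340, 214)) + 313083 = (-160084 + (263 + 214)) + 313083 = (-160084 + 477) + 313083 = -159607 + 313083 = 153476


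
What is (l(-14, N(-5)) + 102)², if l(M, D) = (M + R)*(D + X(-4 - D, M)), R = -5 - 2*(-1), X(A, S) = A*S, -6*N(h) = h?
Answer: 4515625/4 ≈ 1.1289e+6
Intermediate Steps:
N(h) = -h/6
R = -3 (R = -5 + 2 = -3)
l(M, D) = (-3 + M)*(D + M*(-4 - D)) (l(M, D) = (M - 3)*(D + (-4 - D)*M) = (-3 + M)*(D + M*(-4 - D)))
(l(-14, N(-5)) + 102)² = ((-(-1)*(-5)/2 - ⅙*(-5)*(-14) - 1*(-14)²*(4 - ⅙*(-5)) + 3*(-14)*(4 - ⅙*(-5))) + 102)² = ((-3*⅚ + (⅚)*(-14) - 1*196*(4 + ⅚) + 3*(-14)*(4 + ⅚)) + 102)² = ((-5/2 - 35/3 - 1*196*29/6 + 3*(-14)*(29/6)) + 102)² = ((-5/2 - 35/3 - 2842/3 - 203) + 102)² = (-2329/2 + 102)² = (-2125/2)² = 4515625/4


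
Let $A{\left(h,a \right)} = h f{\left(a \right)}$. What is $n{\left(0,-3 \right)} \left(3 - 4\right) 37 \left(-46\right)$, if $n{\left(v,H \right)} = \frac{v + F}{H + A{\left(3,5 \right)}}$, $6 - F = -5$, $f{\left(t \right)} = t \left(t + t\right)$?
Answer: $\frac{18722}{147} \approx 127.36$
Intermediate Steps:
$f{\left(t \right)} = 2 t^{2}$ ($f{\left(t \right)} = t 2 t = 2 t^{2}$)
$A{\left(h,a \right)} = 2 h a^{2}$ ($A{\left(h,a \right)} = h 2 a^{2} = 2 h a^{2}$)
$F = 11$ ($F = 6 - -5 = 6 + 5 = 11$)
$n{\left(v,H \right)} = \frac{11 + v}{150 + H}$ ($n{\left(v,H \right)} = \frac{v + 11}{H + 2 \cdot 3 \cdot 5^{2}} = \frac{11 + v}{H + 2 \cdot 3 \cdot 25} = \frac{11 + v}{H + 150} = \frac{11 + v}{150 + H}$)
$n{\left(0,-3 \right)} \left(3 - 4\right) 37 \left(-46\right) = \frac{11 + 0}{150 - 3} \left(3 - 4\right) 37 \left(-46\right) = \frac{1}{147} \cdot 11 \left(-1\right) 37 \left(-46\right) = \frac{11}{147} \left(-1\right) 37 \left(-46\right) = \left(- \frac{11}{147}\right) 37 \left(-46\right) = \left(- \frac{407}{147}\right) \left(-46\right) = \frac{18722}{147}$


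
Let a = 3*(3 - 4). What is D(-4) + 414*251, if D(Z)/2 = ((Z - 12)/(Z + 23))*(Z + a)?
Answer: 1974590/19 ≈ 1.0393e+5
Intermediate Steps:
a = -3 (a = 3*(-1) = -3)
D(Z) = 2*(-12 + Z)*(-3 + Z)/(23 + Z) (D(Z) = 2*(((Z - 12)/(Z + 23))*(Z - 3)) = 2*(((-12 + Z)/(23 + Z))*(-3 + Z)) = 2*((-12 + Z)*(-3 + Z)/(23 + Z)) = 2*(-12 + Z)*(-3 + Z)/(23 + Z))
D(-4) + 414*251 = 2*(36 + (-4)² - 15*(-4))/(23 - 4) + 414*251 = 2*(36 + 16 + 60)/19 + 103914 = 2*(1/19)*112 + 103914 = 224/19 + 103914 = 1974590/19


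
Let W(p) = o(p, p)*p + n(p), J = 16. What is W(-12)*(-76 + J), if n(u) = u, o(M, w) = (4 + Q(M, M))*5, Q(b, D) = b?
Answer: -28080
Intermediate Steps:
o(M, w) = 20 + 5*M (o(M, w) = (4 + M)*5 = 20 + 5*M)
W(p) = p + p*(20 + 5*p) (W(p) = (20 + 5*p)*p + p = p*(20 + 5*p) + p = p + p*(20 + 5*p))
W(-12)*(-76 + J) = (-12*(21 + 5*(-12)))*(-76 + 16) = -12*(21 - 60)*(-60) = -12*(-39)*(-60) = 468*(-60) = -28080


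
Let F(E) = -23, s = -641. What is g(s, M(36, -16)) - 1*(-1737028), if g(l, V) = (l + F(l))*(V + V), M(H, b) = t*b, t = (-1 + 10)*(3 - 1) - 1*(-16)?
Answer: 2459460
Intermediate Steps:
t = 34 (t = 9*2 + 16 = 18 + 16 = 34)
M(H, b) = 34*b
g(l, V) = 2*V*(-23 + l) (g(l, V) = (l - 23)*(V + V) = (-23 + l)*(2*V) = 2*V*(-23 + l))
g(s, M(36, -16)) - 1*(-1737028) = 2*(34*(-16))*(-23 - 641) - 1*(-1737028) = 2*(-544)*(-664) + 1737028 = 722432 + 1737028 = 2459460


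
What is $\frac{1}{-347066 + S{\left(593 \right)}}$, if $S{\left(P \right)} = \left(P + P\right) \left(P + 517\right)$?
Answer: $\frac{1}{969394} \approx 1.0316 \cdot 10^{-6}$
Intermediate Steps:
$S{\left(P \right)} = 2 P \left(517 + P\right)$
$\frac{1}{-347066 + S{\left(593 \right)}} = \frac{1}{-347066 + 2 \cdot 593 \left(517 + 593\right)} = \frac{1}{-347066 + 2 \cdot 593 \cdot 1110} = \frac{1}{-347066 + 1316460} = \frac{1}{969394}$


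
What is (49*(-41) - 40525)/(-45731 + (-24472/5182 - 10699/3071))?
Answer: 169220689587/181972540678 ≈ 0.92992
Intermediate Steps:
(49*(-41) - 40525)/(-45731 + (-24472/5182 - 10699/3071)) = (-2009 - 40525)/(-45731 + (-24472*1/5182 - 10699*1/3071)) = -42534/(-45731 + (-12236/2591 - 10699/3071)) = -42534/(-45731 - 65297865/7956961) = -42534/(-363945081356/7956961) = -42534*(-7956961/363945081356) = 169220689587/181972540678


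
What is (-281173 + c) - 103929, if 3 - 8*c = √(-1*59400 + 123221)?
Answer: -3080813/8 - √63821/8 ≈ -3.8513e+5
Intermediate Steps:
c = 3/8 - √63821/8 (c = 3/8 - √(-1*59400 + 123221)/8 = 3/8 - √(-59400 + 123221)/8 = 3/8 - √63821/8 ≈ -31.204)
(-281173 + c) - 103929 = (-281173 + (3/8 - √63821/8)) - 103929 = (-2249381/8 - √63821/8) - 103929 = -3080813/8 - √63821/8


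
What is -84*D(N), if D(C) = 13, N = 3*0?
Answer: -1092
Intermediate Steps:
N = 0
-84*D(N) = -84*13 = -1092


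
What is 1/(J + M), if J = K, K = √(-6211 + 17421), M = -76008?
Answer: -38004/2888602427 - √11210/5777204854 ≈ -1.3175e-5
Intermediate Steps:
K = √11210 ≈ 105.88
J = √11210 ≈ 105.88
1/(J + M) = 1/(√11210 - 76008) = 1/(-76008 + √11210)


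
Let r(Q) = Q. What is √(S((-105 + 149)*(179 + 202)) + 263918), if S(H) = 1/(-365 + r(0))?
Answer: 3*√3906719465/365 ≈ 513.73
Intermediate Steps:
S(H) = -1/365 (S(H) = 1/(-365 + 0) = 1/(-365) = -1/365)
√(S((-105 + 149)*(179 + 202)) + 263918) = √(-1/365 + 263918) = √(96330069/365) = 3*√3906719465/365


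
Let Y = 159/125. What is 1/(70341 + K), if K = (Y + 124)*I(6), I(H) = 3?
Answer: 125/8839602 ≈ 1.4141e-5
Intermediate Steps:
Y = 159/125 (Y = 159*(1/125) = 159/125 ≈ 1.2720)
K = 46977/125 (K = (159/125 + 124)*3 = (15659/125)*3 = 46977/125 ≈ 375.82)
1/(70341 + K) = 1/(70341 + 46977/125) = 1/(8839602/125) = 125/8839602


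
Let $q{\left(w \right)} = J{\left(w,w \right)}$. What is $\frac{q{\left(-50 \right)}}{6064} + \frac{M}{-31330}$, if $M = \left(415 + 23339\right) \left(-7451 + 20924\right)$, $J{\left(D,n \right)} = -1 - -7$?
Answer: $- \frac{485177018277}{47496280} \approx -10215.0$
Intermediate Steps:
$J{\left(D,n \right)} = 6$ ($J{\left(D,n \right)} = -1 + 7 = 6$)
$q{\left(w \right)} = 6$
$M = 320037642$ ($M = 23754 \cdot 13473 = 320037642$)
$\frac{q{\left(-50 \right)}}{6064} + \frac{M}{-31330} = \frac{6}{6064} + \frac{320037642}{-31330} = 6 \cdot \frac{1}{6064} + 320037642 \left(- \frac{1}{31330}\right) = \frac{3}{3032} - \frac{160018821}{15665} = - \frac{485177018277}{47496280}$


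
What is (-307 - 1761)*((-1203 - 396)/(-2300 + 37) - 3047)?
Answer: 14256299816/2263 ≈ 6.2997e+6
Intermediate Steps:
(-307 - 1761)*((-1203 - 396)/(-2300 + 37) - 3047) = -2068*(-1599/(-2263) - 3047) = -2068*(-1599*(-1/2263) - 3047) = -2068*(1599/2263 - 3047) = -2068*(-6893762/2263) = 14256299816/2263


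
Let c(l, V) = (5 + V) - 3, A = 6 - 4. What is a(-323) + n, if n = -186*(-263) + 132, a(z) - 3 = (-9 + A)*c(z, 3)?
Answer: 49018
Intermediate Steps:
A = 2
c(l, V) = 2 + V
a(z) = -32 (a(z) = 3 + (-9 + 2)*(2 + 3) = 3 - 7*5 = 3 - 35 = -32)
n = 49050 (n = 48918 + 132 = 49050)
a(-323) + n = -32 + 49050 = 49018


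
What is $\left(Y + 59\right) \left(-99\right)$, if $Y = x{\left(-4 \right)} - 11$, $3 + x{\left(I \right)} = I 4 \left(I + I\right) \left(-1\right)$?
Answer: $8217$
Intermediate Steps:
$x{\left(I \right)} = -3 - 8 I^{2}$ ($x{\left(I \right)} = -3 + I 4 \left(I + I\right) \left(-1\right) = -3 + I 4 \cdot 2 I \left(-1\right) = -3 + I 8 I \left(-1\right) = -3 + 8 I^{2} \left(-1\right) = -3 - 8 I^{2}$)
$Y = -142$ ($Y = \left(-3 - 8 \left(-4\right)^{2}\right) - 11 = \left(-3 - 128\right) - 11 = -131 - 11 = -142$)
$\left(Y + 59\right) \left(-99\right) = \left(-142 + 59\right) \left(-99\right) = \left(-83\right) \left(-99\right) = 8217$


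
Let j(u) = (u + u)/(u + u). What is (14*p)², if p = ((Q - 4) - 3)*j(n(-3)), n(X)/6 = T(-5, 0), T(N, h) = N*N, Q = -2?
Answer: 15876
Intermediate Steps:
T(N, h) = N²
n(X) = 150 (n(X) = 6*(-5)² = 6*25 = 150)
j(u) = 1 (j(u) = (2*u)/((2*u)) = (2*u)*(1/(2*u)) = 1)
p = -9 (p = ((-2 - 4) - 3)*1 = (-6 - 3)*1 = -9*1 = -9)
(14*p)² = (14*(-9))² = (-126)² = 15876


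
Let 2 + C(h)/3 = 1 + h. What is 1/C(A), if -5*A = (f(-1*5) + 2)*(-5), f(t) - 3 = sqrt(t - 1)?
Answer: -I/(-12*I + 3*sqrt(6)) ≈ 0.060606 - 0.037113*I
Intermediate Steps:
f(t) = 3 + sqrt(-1 + t) (f(t) = 3 + sqrt(t - 1) = 3 + sqrt(-1 + t))
A = 5 + I*sqrt(6) (A = -((3 + sqrt(-1 - 1*5)) + 2)*(-5)/5 = -((3 + sqrt(-1 - 5)) + 2)*(-5)/5 = -((3 + sqrt(-6)) + 2)*(-5)/5 = -((3 + I*sqrt(6)) + 2)*(-5)/5 = -(5 + I*sqrt(6))*(-5)/5 = -(-25 - 5*I*sqrt(6))/5 = 5 + I*sqrt(6) ≈ 5.0 + 2.4495*I)
C(h) = -3 + 3*h (C(h) = -6 + 3*(1 + h) = -6 + (3 + 3*h) = -3 + 3*h)
1/C(A) = 1/(-3 + 3*(5 + I*sqrt(6))) = 1/(-3 + (15 + 3*I*sqrt(6))) = 1/(12 + 3*I*sqrt(6))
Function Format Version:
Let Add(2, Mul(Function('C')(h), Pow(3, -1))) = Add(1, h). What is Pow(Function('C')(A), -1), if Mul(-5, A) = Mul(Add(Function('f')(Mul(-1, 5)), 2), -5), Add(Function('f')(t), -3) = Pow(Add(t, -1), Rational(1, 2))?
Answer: Mul(-1, I, Pow(Add(Mul(-12, I), Mul(3, Pow(6, Rational(1, 2)))), -1)) ≈ Add(0.060606, Mul(-0.037113, I))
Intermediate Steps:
Function('f')(t) = Add(3, Pow(Add(-1, t), Rational(1, 2))) (Function('f')(t) = Add(3, Pow(Add(t, -1), Rational(1, 2))) = Add(3, Pow(Add(-1, t), Rational(1, 2))))
A = Add(5, Mul(I, Pow(6, Rational(1, 2)))) (A = Mul(Rational(-1, 5), Mul(Add(Add(3, Pow(Add(-1, Mul(-1, 5)), Rational(1, 2))), 2), -5)) = Mul(Rational(-1, 5), Mul(Add(Add(3, Pow(Add(-1, -5), Rational(1, 2))), 2), -5)) = Mul(Rational(-1, 5), Mul(Add(Add(3, Pow(-6, Rational(1, 2))), 2), -5)) = Mul(Rational(-1, 5), Mul(Add(Add(3, Mul(I, Pow(6, Rational(1, 2)))), 2), -5)) = Mul(Rational(-1, 5), Mul(Add(5, Mul(I, Pow(6, Rational(1, 2)))), -5)) = Mul(Rational(-1, 5), Add(-25, Mul(-5, I, Pow(6, Rational(1, 2))))) = Add(5, Mul(I, Pow(6, Rational(1, 2)))) ≈ Add(5.0000, Mul(2.4495, I)))
Function('C')(h) = Add(-3, Mul(3, h)) (Function('C')(h) = Add(-6, Mul(3, Add(1, h))) = Add(-6, Add(3, Mul(3, h))) = Add(-3, Mul(3, h)))
Pow(Function('C')(A), -1) = Pow(Add(-3, Mul(3, Add(5, Mul(I, Pow(6, Rational(1, 2)))))), -1) = Pow(Add(-3, Add(15, Mul(3, I, Pow(6, Rational(1, 2))))), -1) = Pow(Add(12, Mul(3, I, Pow(6, Rational(1, 2)))), -1)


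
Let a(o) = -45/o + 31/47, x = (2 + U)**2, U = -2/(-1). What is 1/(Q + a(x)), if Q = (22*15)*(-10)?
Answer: -752/2483219 ≈ -0.00030283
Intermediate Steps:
U = 2 (U = -2*(-1) = 2)
x = 16 (x = (2 + 2)**2 = 4**2 = 16)
a(o) = 31/47 - 45/o (a(o) = -45/o + 31*(1/47) = -45/o + 31/47 = 31/47 - 45/o)
Q = -3300 (Q = 330*(-10) = -3300)
1/(Q + a(x)) = 1/(-3300 + (31/47 - 45/16)) = 1/(-3300 - 1619/752) = 1/(-2483219/752) = -752/2483219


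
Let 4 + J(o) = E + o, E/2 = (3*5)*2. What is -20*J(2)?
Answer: -1160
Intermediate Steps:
E = 60 (E = 2*((3*5)*2) = 2*(15*2) = 2*30 = 60)
J(o) = 56 + o (J(o) = -4 + (60 + o) = 56 + o)
-20*J(2) = -20*(56 + 2) = -20*58 = -1160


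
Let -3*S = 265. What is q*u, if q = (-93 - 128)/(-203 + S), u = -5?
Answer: -3315/874 ≈ -3.7929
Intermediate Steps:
S = -265/3 (S = -⅓*265 = -265/3 ≈ -88.333)
q = 663/874 (q = (-93 - 128)/(-203 - 265/3) = -221/(-874/3) = -221*(-3/874) = 663/874 ≈ 0.75858)
q*u = (663/874)*(-5) = -3315/874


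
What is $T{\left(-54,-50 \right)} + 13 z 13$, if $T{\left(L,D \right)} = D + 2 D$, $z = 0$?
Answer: $-150$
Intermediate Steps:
$T{\left(L,D \right)} = 3 D$
$T{\left(-54,-50 \right)} + 13 z 13 = 3 \left(-50\right) + 13 \cdot 0 \cdot 13 = -150 + 0 \cdot 13 = -150 + 0 = -150$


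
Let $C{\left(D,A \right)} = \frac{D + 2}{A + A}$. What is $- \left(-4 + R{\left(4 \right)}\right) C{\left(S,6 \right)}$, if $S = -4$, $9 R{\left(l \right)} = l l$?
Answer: $- \frac{10}{27} \approx -0.37037$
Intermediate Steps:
$R{\left(l \right)} = \frac{l^{2}}{9}$ ($R{\left(l \right)} = \frac{l l}{9} = \frac{l^{2}}{9}$)
$C{\left(D,A \right)} = \frac{2 + D}{2 A}$
$- \left(-4 + R{\left(4 \right)}\right) C{\left(S,6 \right)} = - \left(-4 + \frac{4^{2}}{9}\right) \frac{2 - 4}{2 \cdot 6} = - \left(-4 + \frac{1}{9} \cdot 16\right) \frac{1}{2} \cdot \frac{1}{6} \left(-2\right) = - \frac{\left(-4 + \frac{16}{9}\right) \left(-1\right)}{6} = - \frac{\left(-20\right) \left(-1\right)}{9 \cdot 6} = \left(-1\right) \frac{10}{27} = - \frac{10}{27}$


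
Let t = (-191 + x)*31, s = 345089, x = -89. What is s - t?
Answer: 353769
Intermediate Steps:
t = -8680 (t = (-191 - 89)*31 = -280*31 = -8680)
s - t = 345089 - 1*(-8680) = 345089 + 8680 = 353769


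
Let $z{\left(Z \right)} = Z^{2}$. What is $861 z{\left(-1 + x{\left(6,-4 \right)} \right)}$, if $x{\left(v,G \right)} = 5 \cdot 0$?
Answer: $861$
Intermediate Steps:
$x{\left(v,G \right)} = 0$
$861 z{\left(-1 + x{\left(6,-4 \right)} \right)} = 861 \left(-1 + 0\right)^{2} = 861 \left(-1\right)^{2} = 861 \cdot 1 = 861$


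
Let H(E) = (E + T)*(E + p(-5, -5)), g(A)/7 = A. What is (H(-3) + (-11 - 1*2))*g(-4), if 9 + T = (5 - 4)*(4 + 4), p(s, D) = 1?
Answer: 140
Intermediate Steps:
g(A) = 7*A
T = -1 (T = -9 + (5 - 4)*(4 + 4) = -9 + 1*8 = -9 + 8 = -1)
H(E) = (1 + E)*(-1 + E) (H(E) = (E - 1)*(E + 1) = (-1 + E)*(1 + E) = (1 + E)*(-1 + E))
(H(-3) + (-11 - 1*2))*g(-4) = ((-1 + (-3)**2) + (-11 - 1*2))*(7*(-4)) = ((-1 + 9) + (-11 - 2))*(-28) = (8 - 13)*(-28) = -5*(-28) = 140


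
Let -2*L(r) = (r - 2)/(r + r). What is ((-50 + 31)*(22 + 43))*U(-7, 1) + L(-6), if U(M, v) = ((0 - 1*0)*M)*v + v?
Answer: -3706/3 ≈ -1235.3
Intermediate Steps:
U(M, v) = v (U(M, v) = ((0 + 0)*M)*v + v = (0*M)*v + v = 0*v + v = 0 + v = v)
L(r) = -(-2 + r)/(4*r) (L(r) = -(r - 2)/(2*(r + r)) = -(-2 + r)/(2*(2*r)) = -(-2 + r)*1/(2*r)/2 = -(-2 + r)/(4*r))
((-50 + 31)*(22 + 43))*U(-7, 1) + L(-6) = ((-50 + 31)*(22 + 43))*1 + (¼)*(2 - 1*(-6))/(-6) = -19*65*1 + (¼)*(-⅙)*(2 + 6) = -1235*1 + (¼)*(-⅙)*8 = -1235 - ⅓ = -3706/3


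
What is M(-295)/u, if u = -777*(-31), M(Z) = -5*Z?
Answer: 1475/24087 ≈ 0.061236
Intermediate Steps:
u = 24087
M(-295)/u = -5*(-295)/24087 = 1475*(1/24087) = 1475/24087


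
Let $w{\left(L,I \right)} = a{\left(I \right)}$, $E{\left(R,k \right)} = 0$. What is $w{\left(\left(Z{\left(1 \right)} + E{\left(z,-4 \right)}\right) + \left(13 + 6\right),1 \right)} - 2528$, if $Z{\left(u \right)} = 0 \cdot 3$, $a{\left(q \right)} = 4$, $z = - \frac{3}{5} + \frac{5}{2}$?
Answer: $-2524$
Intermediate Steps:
$z = \frac{19}{10}$ ($z = \left(-3\right) \frac{1}{5} + 5 \cdot \frac{1}{2} = - \frac{3}{5} + \frac{5}{2} = \frac{19}{10} \approx 1.9$)
$Z{\left(u \right)} = 0$
$w{\left(L,I \right)} = 4$
$w{\left(\left(Z{\left(1 \right)} + E{\left(z,-4 \right)}\right) + \left(13 + 6\right),1 \right)} - 2528 = 4 - 2528 = -2524$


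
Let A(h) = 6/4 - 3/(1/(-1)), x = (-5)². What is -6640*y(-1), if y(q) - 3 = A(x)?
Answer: -49800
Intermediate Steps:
x = 25
A(h) = 9/2 (A(h) = 6*(¼) - 3/(-1) = 3/2 - 3*(-1) = 3/2 + 3 = 9/2)
y(q) = 15/2 (y(q) = 3 + 9/2 = 15/2)
-6640*y(-1) = -6640*15/2 = -49800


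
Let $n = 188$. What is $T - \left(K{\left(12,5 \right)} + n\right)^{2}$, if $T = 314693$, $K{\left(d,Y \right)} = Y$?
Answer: $277444$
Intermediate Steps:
$T - \left(K{\left(12,5 \right)} + n\right)^{2} = 314693 - \left(5 + 188\right)^{2} = 314693 - 193^{2} = 314693 - 37249 = 277444$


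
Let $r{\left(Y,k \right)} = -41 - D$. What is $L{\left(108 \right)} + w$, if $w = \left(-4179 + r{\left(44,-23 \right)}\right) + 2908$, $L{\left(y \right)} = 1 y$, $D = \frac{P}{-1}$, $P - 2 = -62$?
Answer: $-1264$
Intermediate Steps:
$P = -60$ ($P = 2 - 62 = -60$)
$D = 60$ ($D = - \frac{60}{-1} = \left(-60\right) \left(-1\right) = 60$)
$r{\left(Y,k \right)} = -101$ ($r{\left(Y,k \right)} = -41 - 60 = -101$)
$L{\left(y \right)} = y$
$w = -1372$ ($w = \left(-4179 - 101\right) + 2908 = -4280 + 2908 = -1372$)
$L{\left(108 \right)} + w = 108 - 1372 = -1264$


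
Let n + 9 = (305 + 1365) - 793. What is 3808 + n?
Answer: 4676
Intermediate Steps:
n = 868 (n = -9 + ((305 + 1365) - 793) = -9 + (1670 - 793) = -9 + 877 = 868)
3808 + n = 3808 + 868 = 4676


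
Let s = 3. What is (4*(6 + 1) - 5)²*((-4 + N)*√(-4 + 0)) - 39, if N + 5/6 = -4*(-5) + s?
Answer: -39 + 57661*I/3 ≈ -39.0 + 19220.0*I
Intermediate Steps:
N = 133/6 (N = -⅚ + (-4*(-5) + 3) = -⅚ + (20 + 3) = -⅚ + 23 = 133/6 ≈ 22.167)
(4*(6 + 1) - 5)²*((-4 + N)*√(-4 + 0)) - 39 = (4*(6 + 1) - 5)²*((-4 + 133/6)*√(-4 + 0)) - 39 = (4*7 - 5)²*(109*√(-4)/6) - 39 = (28 - 5)²*(109*(2*I)/6) - 39 = 23²*(109*I/3) - 39 = 529*(109*I/3) - 39 = 57661*I/3 - 39 = -39 + 57661*I/3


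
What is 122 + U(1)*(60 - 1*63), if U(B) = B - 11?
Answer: 152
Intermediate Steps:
U(B) = -11 + B
122 + U(1)*(60 - 1*63) = 122 + (-11 + 1)*(60 - 1*63) = 122 - 10*(60 - 63) = 122 - 10*(-3) = 122 + 30 = 152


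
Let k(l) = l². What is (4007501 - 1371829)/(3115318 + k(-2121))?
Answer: 2635672/7613959 ≈ 0.34616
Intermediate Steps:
(4007501 - 1371829)/(3115318 + k(-2121)) = (4007501 - 1371829)/(3115318 + (-2121)²) = 2635672/(3115318 + 4498641) = 2635672/7613959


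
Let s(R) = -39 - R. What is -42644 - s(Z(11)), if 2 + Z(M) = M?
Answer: -42596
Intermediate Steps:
Z(M) = -2 + M
-42644 - s(Z(11)) = -42644 - (-39 - (-2 + 11)) = -42644 - (-39 - 1*9) = -42644 - (-39 - 9) = -42644 - 1*(-48) = -42644 + 48 = -42596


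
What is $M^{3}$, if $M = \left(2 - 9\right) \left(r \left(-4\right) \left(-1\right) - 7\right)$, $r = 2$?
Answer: $-343$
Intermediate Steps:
$M = -7$ ($M = \left(2 - 9\right) \left(2 \left(-4\right) \left(-1\right) - 7\right) = - 7 \left(\left(-8\right) \left(-1\right) - 7\right) = - 7 \left(8 - 7\right) = \left(-7\right) 1 = -7$)
$M^{3} = \left(-7\right)^{3} = -343$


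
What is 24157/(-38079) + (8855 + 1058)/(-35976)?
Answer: -415516453/456643368 ≈ -0.90994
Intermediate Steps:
24157/(-38079) + (8855 + 1058)/(-35976) = 24157*(-1/38079) + 9913*(-1/35976) = -24157/38079 - 9913/35976 = -415516453/456643368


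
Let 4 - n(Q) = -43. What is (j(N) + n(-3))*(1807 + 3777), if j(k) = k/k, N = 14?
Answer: 268032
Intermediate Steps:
j(k) = 1
n(Q) = 47 (n(Q) = 4 - 1*(-43) = 4 + 43 = 47)
(j(N) + n(-3))*(1807 + 3777) = (1 + 47)*(1807 + 3777) = 48*5584 = 268032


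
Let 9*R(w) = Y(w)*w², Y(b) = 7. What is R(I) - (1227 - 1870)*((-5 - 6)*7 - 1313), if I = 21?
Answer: -893427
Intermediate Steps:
R(w) = 7*w²/9 (R(w) = (7*w²)/9 = 7*w²/9)
R(I) - (1227 - 1870)*((-5 - 6)*7 - 1313) = (7/9)*21² - (1227 - 1870)*((-5 - 6)*7 - 1313) = (7/9)*441 - (-643)*(-11*7 - 1313) = 343 - (-643)*(-77 - 1313) = 343 - (-643)*(-1390) = 343 - 1*893770 = 343 - 893770 = -893427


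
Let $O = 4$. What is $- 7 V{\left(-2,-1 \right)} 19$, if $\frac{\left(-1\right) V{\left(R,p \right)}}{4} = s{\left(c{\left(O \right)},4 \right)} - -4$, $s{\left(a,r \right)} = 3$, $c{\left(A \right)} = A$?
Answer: $3724$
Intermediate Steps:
$V{\left(R,p \right)} = -28$ ($V{\left(R,p \right)} = - 4 \left(3 - -4\right) = - 4 \left(3 + 4\right) = \left(-4\right) 7 = -28$)
$- 7 V{\left(-2,-1 \right)} 19 = \left(-7\right) \left(-28\right) 19 = 196 \cdot 19 = 3724$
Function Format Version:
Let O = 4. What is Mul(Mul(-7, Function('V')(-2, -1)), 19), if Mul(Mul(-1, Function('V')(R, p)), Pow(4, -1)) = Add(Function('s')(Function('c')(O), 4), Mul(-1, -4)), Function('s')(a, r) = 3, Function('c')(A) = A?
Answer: 3724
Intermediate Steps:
Function('V')(R, p) = -28 (Function('V')(R, p) = Mul(-4, Add(3, Mul(-1, -4))) = Mul(-4, Add(3, 4)) = Mul(-4, 7) = -28)
Mul(Mul(-7, Function('V')(-2, -1)), 19) = Mul(Mul(-7, -28), 19) = Mul(196, 19) = 3724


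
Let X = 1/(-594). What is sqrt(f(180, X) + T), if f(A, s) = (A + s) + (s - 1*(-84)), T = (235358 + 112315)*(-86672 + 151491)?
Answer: sqrt(220873537036218)/99 ≈ 1.5012e+5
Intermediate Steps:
T = 22535816187 (T = 347673*64819 = 22535816187)
X = -1/594 ≈ -0.0016835
f(A, s) = 84 + A + 2*s (f(A, s) = (A + s) + (s + 84) = (A + s) + (84 + s) = 84 + A + 2*s)
sqrt(f(180, X) + T) = sqrt((84 + 180 + 2*(-1/594)) + 22535816187) = sqrt((84 + 180 - 1/297) + 22535816187) = sqrt(78407/297 + 22535816187) = sqrt(6693137485946/297) = sqrt(220873537036218)/99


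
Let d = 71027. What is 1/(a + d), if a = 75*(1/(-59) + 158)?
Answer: 59/4889668 ≈ 1.2066e-5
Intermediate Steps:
a = 699075/59 (a = 75*(-1/59 + 158) = 75*(9321/59) = 699075/59 ≈ 11849.)
1/(a + d) = 1/(699075/59 + 71027) = 1/(4889668/59) = 59/4889668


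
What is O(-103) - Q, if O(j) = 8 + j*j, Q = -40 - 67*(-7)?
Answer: 10188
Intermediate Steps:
Q = 429 (Q = -40 + 469 = 429)
O(j) = 8 + j²
O(-103) - Q = (8 + (-103)²) - 1*429 = (8 + 10609) - 429 = 10617 - 429 = 10188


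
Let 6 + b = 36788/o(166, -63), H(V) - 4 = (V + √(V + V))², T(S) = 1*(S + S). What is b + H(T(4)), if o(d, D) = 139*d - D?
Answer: 195426/1361 ≈ 143.59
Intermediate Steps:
o(d, D) = -D + 139*d
T(S) = 2*S (T(S) = 1*(2*S) = 2*S)
H(V) = 4 + (V + √2*√V)² (H(V) = 4 + (V + √(V + V))² = 4 + (V + √(2*V))² = 4 + (V + √2*√V)²)
b = -6002/1361 (b = -6 + 36788/(-1*(-63) + 139*166) = -6 + 36788/(63 + 23074) = -6 + 36788/23137 = -6 + 36788*(1/23137) = -6 + 2164/1361 = -6002/1361 ≈ -4.4100)
b + H(T(4)) = -6002/1361 + (4 + (2*4 + √2*√(2*4))²) = -6002/1361 + (4 + (8 + √2*√8)²) = -6002/1361 + (4 + (8 + √2*(2*√2))²) = -6002/1361 + (4 + (8 + 4)²) = -6002/1361 + (4 + 12²) = -6002/1361 + (4 + 144) = -6002/1361 + 148 = 195426/1361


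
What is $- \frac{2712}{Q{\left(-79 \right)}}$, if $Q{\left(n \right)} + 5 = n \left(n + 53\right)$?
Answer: $- \frac{904}{683} \approx -1.3236$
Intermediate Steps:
$Q{\left(n \right)} = -5 + n \left(53 + n\right)$ ($Q{\left(n \right)} = -5 + n \left(n + 53\right) = -5 + n \left(53 + n\right)$)
$- \frac{2712}{Q{\left(-79 \right)}} = - \frac{2712}{-5 + \left(-79\right)^{2} + 53 \left(-79\right)} = - \frac{2712}{-5 + 6241 - 4187} = - \frac{2712}{2049} = \left(-2712\right) \frac{1}{2049} = - \frac{904}{683}$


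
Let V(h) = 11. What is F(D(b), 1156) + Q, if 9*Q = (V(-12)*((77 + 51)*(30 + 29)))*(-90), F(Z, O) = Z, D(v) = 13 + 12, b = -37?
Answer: -830695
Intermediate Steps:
D(v) = 25
Q = -830720 (Q = ((11*((77 + 51)*(30 + 29)))*(-90))/9 = ((11*(128*59))*(-90))/9 = ((11*7552)*(-90))/9 = (83072*(-90))/9 = (⅑)*(-7476480) = -830720)
F(D(b), 1156) + Q = 25 - 830720 = -830695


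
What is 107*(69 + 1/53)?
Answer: 391406/53 ≈ 7385.0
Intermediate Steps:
107*(69 + 1/53) = 107*(3658/53) = 391406/53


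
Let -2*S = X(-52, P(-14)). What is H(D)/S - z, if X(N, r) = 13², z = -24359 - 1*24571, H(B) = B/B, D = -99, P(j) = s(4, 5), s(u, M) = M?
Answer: 8269168/169 ≈ 48930.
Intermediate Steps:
P(j) = 5
H(B) = 1
z = -48930 (z = -24359 - 24571 = -48930)
X(N, r) = 169
S = -169/2 (S = -½*169 = -169/2 ≈ -84.500)
H(D)/S - z = 1/(-169/2) - 1*(-48930) = 1*(-2/169) + 48930 = -2/169 + 48930 = 8269168/169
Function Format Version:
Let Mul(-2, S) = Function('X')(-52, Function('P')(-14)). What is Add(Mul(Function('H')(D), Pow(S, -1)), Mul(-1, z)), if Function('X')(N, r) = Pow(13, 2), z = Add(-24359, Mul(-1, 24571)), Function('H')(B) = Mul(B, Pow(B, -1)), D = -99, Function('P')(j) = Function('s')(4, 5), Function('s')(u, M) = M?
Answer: Rational(8269168, 169) ≈ 48930.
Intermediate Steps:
Function('P')(j) = 5
Function('H')(B) = 1
z = -48930 (z = Add(-24359, -24571) = -48930)
Function('X')(N, r) = 169
S = Rational(-169, 2) (S = Mul(Rational(-1, 2), 169) = Rational(-169, 2) ≈ -84.500)
Add(Mul(Function('H')(D), Pow(S, -1)), Mul(-1, z)) = Add(Mul(1, Pow(Rational(-169, 2), -1)), Mul(-1, -48930)) = Add(Mul(1, Rational(-2, 169)), 48930) = Add(Rational(-2, 169), 48930) = Rational(8269168, 169)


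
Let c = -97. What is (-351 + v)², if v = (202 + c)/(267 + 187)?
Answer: 25360244001/206116 ≈ 1.2304e+5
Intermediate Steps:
v = 105/454 (v = (202 - 97)/(267 + 187) = 105/454 ≈ 0.23128)
(-351 + v)² = (-351 + 105/454)² = (-159249/454)² = 25360244001/206116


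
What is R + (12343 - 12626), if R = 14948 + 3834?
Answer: 18499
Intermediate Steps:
R = 18782
R + (12343 - 12626) = 18782 + (12343 - 12626) = 18782 - 283 = 18499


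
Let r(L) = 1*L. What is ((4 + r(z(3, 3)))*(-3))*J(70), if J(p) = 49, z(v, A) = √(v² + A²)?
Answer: -588 - 441*√2 ≈ -1211.7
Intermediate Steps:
z(v, A) = √(A² + v²)
r(L) = L
((4 + r(z(3, 3)))*(-3))*J(70) = ((4 + √(3² + 3²))*(-3))*49 = ((4 + √(9 + 9))*(-3))*49 = ((4 + √18)*(-3))*49 = ((4 + 3*√2)*(-3))*49 = (-12 - 9*√2)*49 = -588 - 441*√2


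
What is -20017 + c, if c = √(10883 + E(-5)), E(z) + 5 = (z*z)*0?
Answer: -20017 + 7*√222 ≈ -19913.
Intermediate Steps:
E(z) = -5 (E(z) = -5 + (z*z)*0 = -5 + z²*0 = -5 + 0 = -5)
c = 7*√222 (c = √(10883 - 5) = √10878 = 7*√222 ≈ 104.30)
-20017 + c = -20017 + 7*√222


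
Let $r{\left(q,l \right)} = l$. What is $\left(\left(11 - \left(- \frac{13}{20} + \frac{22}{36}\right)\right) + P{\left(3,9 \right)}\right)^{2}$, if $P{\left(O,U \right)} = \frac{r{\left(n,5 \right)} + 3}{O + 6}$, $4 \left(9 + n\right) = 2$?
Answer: $\frac{4609609}{32400} \approx 142.27$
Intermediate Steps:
$n = - \frac{17}{2}$ ($n = -9 + \frac{1}{4} \cdot 2 = -9 + \frac{1}{2} = - \frac{17}{2} \approx -8.5$)
$P{\left(O,U \right)} = \frac{8}{6 + O}$ ($P{\left(O,U \right)} = \frac{5 + 3}{O + 6} = \frac{8}{6 + O}$)
$\left(\left(11 - \left(- \frac{13}{20} + \frac{22}{36}\right)\right) + P{\left(3,9 \right)}\right)^{2} = \left(\left(11 - \left(- \frac{13}{20} + \frac{22}{36}\right)\right) + \frac{8}{6 + 3}\right)^{2} = \left(\left(11 - \left(\left(-13\right) \frac{1}{20} + 22 \cdot \frac{1}{36}\right)\right) + \frac{8}{9}\right)^{2} = \left(\left(11 - \left(- \frac{13}{20} + \frac{11}{18}\right)\right) + 8 \cdot \frac{1}{9}\right)^{2} = \left(\left(11 - - \frac{7}{180}\right) + \frac{8}{9}\right)^{2} = \left(\left(11 + \frac{7}{180}\right) + \frac{8}{9}\right)^{2} = \left(\frac{1987}{180} + \frac{8}{9}\right)^{2} = \left(\frac{2147}{180}\right)^{2} = \frac{4609609}{32400}$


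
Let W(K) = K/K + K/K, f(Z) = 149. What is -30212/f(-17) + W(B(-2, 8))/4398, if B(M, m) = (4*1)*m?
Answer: -66436039/327651 ≈ -202.76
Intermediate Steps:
B(M, m) = 4*m
W(K) = 2 (W(K) = 1 + 1 = 2)
-30212/f(-17) + W(B(-2, 8))/4398 = -30212/149 + 2/4398 = -30212*1/149 + 2*(1/4398) = -30212/149 + 1/2199 = -66436039/327651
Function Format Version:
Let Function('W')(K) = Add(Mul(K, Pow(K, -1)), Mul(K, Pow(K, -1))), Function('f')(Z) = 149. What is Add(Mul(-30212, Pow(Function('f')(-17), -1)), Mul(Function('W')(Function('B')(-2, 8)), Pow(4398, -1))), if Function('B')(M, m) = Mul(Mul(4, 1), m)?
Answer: Rational(-66436039, 327651) ≈ -202.76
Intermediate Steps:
Function('B')(M, m) = Mul(4, m)
Function('W')(K) = 2 (Function('W')(K) = Add(1, 1) = 2)
Add(Mul(-30212, Pow(Function('f')(-17), -1)), Mul(Function('W')(Function('B')(-2, 8)), Pow(4398, -1))) = Add(Mul(-30212, Pow(149, -1)), Mul(2, Pow(4398, -1))) = Add(Mul(-30212, Rational(1, 149)), Mul(2, Rational(1, 4398))) = Add(Rational(-30212, 149), Rational(1, 2199)) = Rational(-66436039, 327651)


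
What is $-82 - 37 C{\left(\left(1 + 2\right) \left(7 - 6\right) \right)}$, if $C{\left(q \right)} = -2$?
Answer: $-8$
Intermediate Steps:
$-82 - 37 C{\left(\left(1 + 2\right) \left(7 - 6\right) \right)} = -82 - -74 = -82 + 74 = -8$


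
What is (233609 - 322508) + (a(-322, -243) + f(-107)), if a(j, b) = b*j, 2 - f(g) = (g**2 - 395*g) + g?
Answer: -64258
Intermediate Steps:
f(g) = 2 - g**2 + 394*g (f(g) = 2 - ((g**2 - 395*g) + g) = 2 - (g**2 - 394*g) = 2 + (-g**2 + 394*g) = 2 - g**2 + 394*g)
(233609 - 322508) + (a(-322, -243) + f(-107)) = (233609 - 322508) + (-243*(-322) + (2 - 1*(-107)**2 + 394*(-107))) = -88899 + (78246 + (2 - 1*11449 - 42158)) = -88899 + (78246 + (2 - 11449 - 42158)) = -88899 + (78246 - 53605) = -88899 + 24641 = -64258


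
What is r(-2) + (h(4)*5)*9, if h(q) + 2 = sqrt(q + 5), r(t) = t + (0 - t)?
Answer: 45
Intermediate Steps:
r(t) = 0 (r(t) = t - t = 0)
h(q) = -2 + sqrt(5 + q) (h(q) = -2 + sqrt(q + 5) = -2 + sqrt(5 + q))
r(-2) + (h(4)*5)*9 = 0 + ((-2 + sqrt(5 + 4))*5)*9 = 0 + ((-2 + sqrt(9))*5)*9 = 0 + ((-2 + 3)*5)*9 = 0 + (1*5)*9 = 0 + 5*9 = 0 + 45 = 45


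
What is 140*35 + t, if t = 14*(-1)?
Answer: 4886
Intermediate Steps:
t = -14
140*35 + t = 140*35 - 14 = 4900 - 14 = 4886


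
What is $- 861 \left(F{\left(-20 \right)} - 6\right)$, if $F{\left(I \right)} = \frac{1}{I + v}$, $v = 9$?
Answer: $\frac{57687}{11} \approx 5244.3$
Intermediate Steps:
$F{\left(I \right)} = \frac{1}{9 + I}$ ($F{\left(I \right)} = \frac{1}{I + 9} = \frac{1}{9 + I}$)
$- 861 \left(F{\left(-20 \right)} - 6\right) = - 861 \left(\frac{1}{9 - 20} - 6\right) = - 861 \left(\frac{1}{-11} - 6\right) = - 861 \left(- \frac{1}{11} - 6\right) = \left(-861\right) \left(- \frac{67}{11}\right) = \frac{57687}{11}$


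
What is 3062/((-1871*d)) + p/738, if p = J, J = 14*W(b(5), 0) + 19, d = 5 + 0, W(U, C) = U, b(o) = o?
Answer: -1427161/6903990 ≈ -0.20672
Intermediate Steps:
d = 5
J = 89 (J = 14*5 + 19 = 70 + 19 = 89)
p = 89
3062/((-1871*d)) + p/738 = 3062/((-1871*5)) + 89/738 = 3062/(-9355) + 89*(1/738) = 3062*(-1/9355) + 89/738 = -3062/9355 + 89/738 = -1427161/6903990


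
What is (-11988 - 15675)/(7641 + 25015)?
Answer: -27663/32656 ≈ -0.84710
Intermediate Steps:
(-11988 - 15675)/(7641 + 25015) = -27663/32656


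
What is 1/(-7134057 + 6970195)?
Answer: -1/163862 ≈ -6.1027e-6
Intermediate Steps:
1/(-7134057 + 6970195) = 1/(-163862) = -1/163862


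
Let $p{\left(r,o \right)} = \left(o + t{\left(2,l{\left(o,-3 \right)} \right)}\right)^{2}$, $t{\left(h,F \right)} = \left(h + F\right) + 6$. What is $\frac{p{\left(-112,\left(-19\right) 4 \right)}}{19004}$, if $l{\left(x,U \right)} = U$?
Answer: $\frac{5041}{19004} \approx 0.26526$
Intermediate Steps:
$t{\left(h,F \right)} = 6 + F + h$ ($t{\left(h,F \right)} = \left(F + h\right) + 6 = 6 + F + h$)
$p{\left(r,o \right)} = \left(5 + o\right)^{2}$ ($p{\left(r,o \right)} = \left(o + \left(6 - 3 + 2\right)\right)^{2} = \left(o + 5\right)^{2} = \left(5 + o\right)^{2}$)
$\frac{p{\left(-112,\left(-19\right) 4 \right)}}{19004} = \frac{\left(5 - 76\right)^{2}}{19004} = \left(5 - 76\right)^{2} \cdot \frac{1}{19004} = \left(-71\right)^{2} \cdot \frac{1}{19004} = 5041 \cdot \frac{1}{19004} = \frac{5041}{19004}$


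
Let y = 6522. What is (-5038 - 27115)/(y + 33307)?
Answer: -32153/39829 ≈ -0.80728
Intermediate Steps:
(-5038 - 27115)/(y + 33307) = (-5038 - 27115)/(6522 + 33307) = -32153/39829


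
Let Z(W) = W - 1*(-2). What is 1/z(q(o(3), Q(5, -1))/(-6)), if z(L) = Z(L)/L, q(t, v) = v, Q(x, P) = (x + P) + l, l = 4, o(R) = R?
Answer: -2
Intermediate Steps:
Q(x, P) = 4 + P + x (Q(x, P) = (x + P) + 4 = (P + x) + 4 = 4 + P + x)
Z(W) = 2 + W (Z(W) = W + 2 = 2 + W)
z(L) = (2 + L)/L
1/z(q(o(3), Q(5, -1))/(-6)) = 1/((2 + (4 - 1 + 5)/(-6))/(((4 - 1 + 5)/(-6)))) = 1/((2 + 8*(-⅙))/((8*(-⅙)))) = 1/((2 - 4/3)/(-4/3)) = 1/(-¾*⅔) = 1/(-½) = -2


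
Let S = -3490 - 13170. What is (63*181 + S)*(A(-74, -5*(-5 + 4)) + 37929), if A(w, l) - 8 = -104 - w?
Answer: -199277099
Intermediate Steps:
S = -16660
A(w, l) = -96 - w (A(w, l) = 8 + (-104 - w) = -96 - w)
(63*181 + S)*(A(-74, -5*(-5 + 4)) + 37929) = (63*181 - 16660)*((-96 - 1*(-74)) + 37929) = (11403 - 16660)*((-96 + 74) + 37929) = -5257*(-22 + 37929) = -5257*37907 = -199277099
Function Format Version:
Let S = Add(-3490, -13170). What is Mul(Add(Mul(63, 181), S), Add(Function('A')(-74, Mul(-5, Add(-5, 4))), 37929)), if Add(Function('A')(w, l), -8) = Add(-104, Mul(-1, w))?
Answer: -199277099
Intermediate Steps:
S = -16660
Function('A')(w, l) = Add(-96, Mul(-1, w)) (Function('A')(w, l) = Add(8, Add(-104, Mul(-1, w))) = Add(-96, Mul(-1, w)))
Mul(Add(Mul(63, 181), S), Add(Function('A')(-74, Mul(-5, Add(-5, 4))), 37929)) = Mul(Add(Mul(63, 181), -16660), Add(Add(-96, Mul(-1, -74)), 37929)) = Mul(Add(11403, -16660), Add(Add(-96, 74), 37929)) = Mul(-5257, Add(-22, 37929)) = Mul(-5257, 37907) = -199277099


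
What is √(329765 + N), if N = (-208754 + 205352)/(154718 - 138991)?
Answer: √81563536512431/15727 ≈ 574.25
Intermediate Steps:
N = -3402/15727 ≈ -0.21632
√(329765 + N) = √(329765 - 3402/15727) = √(5186210753/15727) = √81563536512431/15727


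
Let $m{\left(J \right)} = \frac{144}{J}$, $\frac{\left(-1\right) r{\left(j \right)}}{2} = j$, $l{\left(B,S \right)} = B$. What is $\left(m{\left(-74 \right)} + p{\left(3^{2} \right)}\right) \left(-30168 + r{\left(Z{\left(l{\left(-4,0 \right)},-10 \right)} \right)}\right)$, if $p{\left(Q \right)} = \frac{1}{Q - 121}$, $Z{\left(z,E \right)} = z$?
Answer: $\frac{15270385}{259} \approx 58959.0$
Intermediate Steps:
$r{\left(j \right)} = - 2 j$
$p{\left(Q \right)} = \frac{1}{-121 + Q}$
$\left(m{\left(-74 \right)} + p{\left(3^{2} \right)}\right) \left(-30168 + r{\left(Z{\left(l{\left(-4,0 \right)},-10 \right)} \right)}\right) = \left(\frac{144}{-74} + \frac{1}{-121 + 3^{2}}\right) \left(-30168 - -8\right) = \left(144 \left(- \frac{1}{74}\right) + \frac{1}{-121 + 9}\right) \left(-30168 + 8\right) = \left(- \frac{72}{37} + \frac{1}{-112}\right) \left(-30160\right) = \left(- \frac{72}{37} - \frac{1}{112}\right) \left(-30160\right) = \left(- \frac{8101}{4144}\right) \left(-30160\right) = \frac{15270385}{259}$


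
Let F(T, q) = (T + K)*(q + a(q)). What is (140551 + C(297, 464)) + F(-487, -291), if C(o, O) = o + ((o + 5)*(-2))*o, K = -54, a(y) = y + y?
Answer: 433753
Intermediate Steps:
a(y) = 2*y
F(T, q) = 3*q*(-54 + T) (F(T, q) = (T - 54)*(q + 2*q) = (-54 + T)*(3*q) = 3*q*(-54 + T))
C(o, O) = o + o*(-10 - 2*o) (C(o, O) = o + ((5 + o)*(-2))*o = o + (-10 - 2*o)*o = o + o*(-10 - 2*o))
(140551 + C(297, 464)) + F(-487, -291) = (140551 - 1*297*(9 + 2*297)) + 3*(-291)*(-54 - 487) = (140551 - 1*297*(9 + 594)) + 3*(-291)*(-541) = (140551 - 1*297*603) + 472293 = (140551 - 179091) + 472293 = -38540 + 472293 = 433753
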